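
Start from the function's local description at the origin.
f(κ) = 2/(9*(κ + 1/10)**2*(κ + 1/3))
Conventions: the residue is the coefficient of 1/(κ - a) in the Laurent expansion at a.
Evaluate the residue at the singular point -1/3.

At the order-1 pole -1/3 set g(κ) = (κ - (-1/3))*f(κ) = 2/(9*(κ + 1/10)**2).
Simple pole: residue = g(a) at a = -1/3, which is 200/49.

The residue is 200/49.


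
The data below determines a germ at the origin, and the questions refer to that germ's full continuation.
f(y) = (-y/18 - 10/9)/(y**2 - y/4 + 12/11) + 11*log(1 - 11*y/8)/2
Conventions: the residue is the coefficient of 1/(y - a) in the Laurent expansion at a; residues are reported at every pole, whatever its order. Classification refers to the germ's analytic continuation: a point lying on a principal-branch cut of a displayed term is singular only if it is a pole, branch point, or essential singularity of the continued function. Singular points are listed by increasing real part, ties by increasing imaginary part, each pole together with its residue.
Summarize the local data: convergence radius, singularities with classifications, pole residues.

Denominator factor (y**2 - y/4 + 12/11): discriminant -757/176, complex-conjugate roots (1/8) + ((1/88)*sqrt(8327))*i and (1/8) - ((1/88)*sqrt(8327))*i; poles of order 1, moduli (2/11)*sqrt(33) and (2/11)*sqrt(33).
Branch term (11/2)*log(1 - y/(8/11)): its argument vanishes at y = 8/11, a logarithmic branch point, modulus 8/11.
The radius of convergence is the smallest modulus among the singular points: 8/11.
The branch term is analytic at (1/8) - ((1/88)*sqrt(8327))*i and contributes nothing to the residue; only the rational part matters.
The factor y**2 - y/4 + 12/11 splits as (y - a)(y - a') with a = (1/8) - ((1/88)*sqrt(8327))*i, a' = (1/8) + ((1/88)*sqrt(8327))*i. At the order-1 pole a set g(y) = (y - a)*(rational part) = [-y/18 - 10/9] / (y - a').
Simple pole: residue = g(a) at a = (1/8) - ((1/88)*sqrt(8327))*i, which is (-1/36) - ((161/27252)*sqrt(8327))*i.
The branch term is analytic at (1/8) + ((1/88)*sqrt(8327))*i and contributes nothing to the residue; only the rational part matters.
The factor y**2 - y/4 + 12/11 splits as (y - a)(y - a') with a = (1/8) + ((1/88)*sqrt(8327))*i, a' = (1/8) - ((1/88)*sqrt(8327))*i. At the order-1 pole a set g(y) = (y - a)*(rational part) = [-y/18 - 10/9] / (y - a').
Simple pole: residue = g(a) at a = (1/8) + ((1/88)*sqrt(8327))*i, which is (-1/36) + ((161/27252)*sqrt(8327))*i.
List the singular points by increasing real part (a conjugate pair: the negative imaginary part first).

Radius of convergence at 0: 8/11.
At (1/8) - ((1/88)*sqrt(8327))*i: a pole of order 1; residue (-1/36) - ((161/27252)*sqrt(8327))*i.
At (1/8) + ((1/88)*sqrt(8327))*i: a pole of order 1; residue (-1/36) + ((161/27252)*sqrt(8327))*i.
At 8/11: a logarithmic branch point.


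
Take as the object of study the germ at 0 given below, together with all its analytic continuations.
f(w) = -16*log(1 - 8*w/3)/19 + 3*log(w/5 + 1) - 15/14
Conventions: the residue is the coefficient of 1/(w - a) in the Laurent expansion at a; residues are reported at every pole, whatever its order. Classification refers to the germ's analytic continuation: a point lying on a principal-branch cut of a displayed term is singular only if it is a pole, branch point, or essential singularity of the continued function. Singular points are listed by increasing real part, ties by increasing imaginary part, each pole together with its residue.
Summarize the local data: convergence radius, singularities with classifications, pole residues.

Branch term (3)*log(1 - w/(-5)): its argument vanishes at w = -5, a logarithmic branch point, modulus 5.
Branch term (-16/19)*log(1 - w/(3/8)): its argument vanishes at w = 3/8, a logarithmic branch point, modulus 3/8.
The radius of convergence is the smallest modulus among the singular points: 3/8.
List the singular points by increasing real part (a conjugate pair: the negative imaginary part first).

Radius of convergence at 0: 3/8.
At -5: a logarithmic branch point.
At 3/8: a logarithmic branch point.


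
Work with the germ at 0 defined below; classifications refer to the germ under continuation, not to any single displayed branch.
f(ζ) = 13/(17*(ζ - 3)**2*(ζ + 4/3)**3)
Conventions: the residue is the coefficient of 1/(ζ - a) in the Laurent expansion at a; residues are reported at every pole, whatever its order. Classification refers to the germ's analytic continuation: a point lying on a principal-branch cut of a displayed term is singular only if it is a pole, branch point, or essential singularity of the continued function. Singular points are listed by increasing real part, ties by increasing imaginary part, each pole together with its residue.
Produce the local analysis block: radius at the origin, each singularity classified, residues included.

Radius of convergence at 0: 4/3.
At -4/3: a pole of order 3; residue 243/37349.
At 3: a pole of order 2; residue -243/37349.

Denominator factor (ζ - 3)^2: pole of order 2 at 3, modulus 3.
Denominator factor (ζ + 4/3)^3: pole of order 3 at -4/3, modulus 4/3.
The radius of convergence is the smallest modulus among the singular points: 4/3.
At the order-3 pole -4/3 set g(ζ) = (ζ - (-4/3))^3*f(ζ) = 13/(17*(ζ - 3)**2).
Order-3 pole: residue = g''(a)/2; g''(-4/3) = 486/37349, so the residue is 243/37349.
At the order-2 pole 3 set g(ζ) = (ζ - (3))^2*f(ζ) = 13/(17*(ζ + 4/3)**3).
Order-2 pole: residue = g'(a); g'(3) = -243/37349, so the residue is -243/37349.
List the singular points by increasing real part (a conjugate pair: the negative imaginary part first).


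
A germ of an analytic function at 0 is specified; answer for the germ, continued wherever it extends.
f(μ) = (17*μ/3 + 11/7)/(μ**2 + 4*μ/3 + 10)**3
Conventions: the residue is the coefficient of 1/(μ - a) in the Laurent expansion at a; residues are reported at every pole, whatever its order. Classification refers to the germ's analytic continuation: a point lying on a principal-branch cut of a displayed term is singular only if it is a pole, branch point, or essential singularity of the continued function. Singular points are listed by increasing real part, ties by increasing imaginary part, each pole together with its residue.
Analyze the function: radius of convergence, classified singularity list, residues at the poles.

Radius of convergence at 0: sqrt(10).
At (-2/3) - ((1/3)*sqrt(86))*i: a pole of order 3; residue -((11259/71238272)*sqrt(86))*i.
At (-2/3) + ((1/3)*sqrt(86))*i: a pole of order 3; residue ((11259/71238272)*sqrt(86))*i.

Denominator factor (μ**2 + 4*μ/3 + 10)^3: discriminant -344/9, complex-conjugate roots (-2/3) + ((1/3)*sqrt(86))*i and (-2/3) - ((1/3)*sqrt(86))*i; poles of order 3, moduli sqrt(10) and sqrt(10).
The radius of convergence is the smallest modulus among the singular points: sqrt(10).
The factor μ**2 + 4*μ/3 + 10 splits as (μ - a)(μ - a') with a = (-2/3) - ((1/3)*sqrt(86))*i, a' = (-2/3) + ((1/3)*sqrt(86))*i. At the order-3 pole a set g(μ) = (μ - a)^3*f(μ) = [17*μ/3 + 11/7] / (μ - a')^3.
Order-3 pole: residue = g''(a)/2; g''((-2/3) - ((1/3)*sqrt(86))*i) = -((11259/35619136)*sqrt(86))*i, so the residue is -((11259/71238272)*sqrt(86))*i.
The factor μ**2 + 4*μ/3 + 10 splits as (μ - a)(μ - a') with a = (-2/3) + ((1/3)*sqrt(86))*i, a' = (-2/3) - ((1/3)*sqrt(86))*i. At the order-3 pole a set g(μ) = (μ - a)^3*f(μ) = [17*μ/3 + 11/7] / (μ - a')^3.
Order-3 pole: residue = g''(a)/2; g''((-2/3) + ((1/3)*sqrt(86))*i) = ((11259/35619136)*sqrt(86))*i, so the residue is ((11259/71238272)*sqrt(86))*i.
List the singular points by increasing real part (a conjugate pair: the negative imaginary part first).


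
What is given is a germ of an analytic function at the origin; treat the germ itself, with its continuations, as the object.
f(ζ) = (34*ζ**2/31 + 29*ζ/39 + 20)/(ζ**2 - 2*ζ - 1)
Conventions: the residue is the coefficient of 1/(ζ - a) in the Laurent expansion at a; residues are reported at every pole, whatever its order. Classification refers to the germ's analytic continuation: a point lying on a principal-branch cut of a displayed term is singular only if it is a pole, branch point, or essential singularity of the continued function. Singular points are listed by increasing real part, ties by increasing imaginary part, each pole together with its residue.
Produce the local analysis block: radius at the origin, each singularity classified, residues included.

Denominator factor (ζ**2 - 2*ζ - 1): discriminant 8, real irrational roots 1 + sqrt(2) and 1 - sqrt(2); poles of order 1, moduli 1 + sqrt(2) and -1 + sqrt(2).
The radius of convergence is the smallest modulus among the singular points: -1 + sqrt(2).
The factor ζ**2 - 2*ζ - 1 splits as (ζ - a)(ζ - a') with a = 1 - sqrt(2), a' = 1 + sqrt(2). At the order-1 pole a set g(ζ) = (ζ - a)*f(ζ) = [34*ζ**2/31 + 29*ζ/39 + 20] / (ζ - a').
Simple pole: residue = g(a) at a = 1 - sqrt(2), which is 3551/2418 - (29057/4836)*sqrt(2).
The factor ζ**2 - 2*ζ - 1 splits as (ζ - a)(ζ - a') with a = 1 + sqrt(2), a' = 1 - sqrt(2). At the order-1 pole a set g(ζ) = (ζ - a)*f(ζ) = [34*ζ**2/31 + 29*ζ/39 + 20] / (ζ - a').
Simple pole: residue = g(a) at a = 1 + sqrt(2), which is 3551/2418 + (29057/4836)*sqrt(2).
List the singular points by increasing real part (a conjugate pair: the negative imaginary part first).

Radius of convergence at 0: -1 + sqrt(2).
At 1 - sqrt(2): a pole of order 1; residue 3551/2418 - (29057/4836)*sqrt(2).
At 1 + sqrt(2): a pole of order 1; residue 3551/2418 + (29057/4836)*sqrt(2).


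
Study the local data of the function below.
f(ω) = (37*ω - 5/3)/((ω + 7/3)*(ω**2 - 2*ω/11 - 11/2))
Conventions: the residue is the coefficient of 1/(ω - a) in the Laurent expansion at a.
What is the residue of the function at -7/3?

The residue is -17424/73.

At the order-1 pole -7/3 set g(ω) = (ω - (-7/3))*f(ω) = (37*ω - 5/3)/(ω**2 - 2*ω/11 - 11/2).
Simple pole: residue = g(a) at a = -7/3, which is -17424/73.


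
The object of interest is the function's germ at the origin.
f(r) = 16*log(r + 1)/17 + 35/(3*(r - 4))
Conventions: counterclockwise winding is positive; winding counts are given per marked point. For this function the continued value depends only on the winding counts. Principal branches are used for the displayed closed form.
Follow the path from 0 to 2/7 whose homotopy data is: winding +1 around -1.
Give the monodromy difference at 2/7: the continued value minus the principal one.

Continued minus principal equals (32/17)*pi*i.

The rational part is single-valued and drops out of the difference; each branch term changes only by its own monodromy.
(16/17)*log(1 - r/(-1)): each positive loop around -1 adds 2*pi*i to the log, so winding +1 contributes (16/17)*(1)*2*pi*i = (32/17)*pi*i.
Summing the contributions at r = 2/7 gives (32/17)*pi*i.


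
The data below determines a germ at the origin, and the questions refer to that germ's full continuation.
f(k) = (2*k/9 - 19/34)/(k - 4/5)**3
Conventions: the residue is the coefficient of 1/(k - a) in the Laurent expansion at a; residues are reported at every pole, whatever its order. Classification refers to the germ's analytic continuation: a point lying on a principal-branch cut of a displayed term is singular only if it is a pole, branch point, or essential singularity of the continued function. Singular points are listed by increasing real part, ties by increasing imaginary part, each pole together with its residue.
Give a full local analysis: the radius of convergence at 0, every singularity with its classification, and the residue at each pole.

Radius of convergence at 0: 4/5.
At 4/5: a pole of order 3; residue 0.

Denominator factor (k - 4/5)^3: pole of order 3 at 4/5, modulus 4/5.
The radius of convergence is the smallest modulus among the singular points: 4/5.
At the order-3 pole 4/5 set g(k) = (k - (4/5))^3*f(k) = 2*k/9 - 19/34.
Order-3 pole: residue = g''(a)/2; g''(4/5) = 0, so the residue is 0.


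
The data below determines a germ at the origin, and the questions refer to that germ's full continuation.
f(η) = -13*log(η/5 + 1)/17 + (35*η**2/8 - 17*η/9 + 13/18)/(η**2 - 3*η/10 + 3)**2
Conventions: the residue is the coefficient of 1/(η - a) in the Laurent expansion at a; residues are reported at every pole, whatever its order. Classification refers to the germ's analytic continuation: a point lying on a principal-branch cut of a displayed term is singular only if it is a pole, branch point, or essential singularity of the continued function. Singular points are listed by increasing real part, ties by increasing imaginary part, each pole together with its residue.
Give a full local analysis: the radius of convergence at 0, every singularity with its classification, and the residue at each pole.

Radius of convergence at 0: sqrt(3).
At -5: a logarithmic branch point.
At (3/20) - ((1/20)*sqrt(1191))*i: a pole of order 2; residue ((244150/12766329)*sqrt(1191))*i.
At (3/20) + ((1/20)*sqrt(1191))*i: a pole of order 2; residue -((244150/12766329)*sqrt(1191))*i.

Denominator factor (η**2 - 3*η/10 + 3)^2: discriminant -1191/100, complex-conjugate roots (3/20) + ((1/20)*sqrt(1191))*i and (3/20) - ((1/20)*sqrt(1191))*i; poles of order 2, moduli sqrt(3) and sqrt(3).
Branch term (-13/17)*log(1 - η/(-5)): its argument vanishes at η = -5, a logarithmic branch point, modulus 5.
The radius of convergence is the smallest modulus among the singular points: sqrt(3).
The branch term is analytic at (3/20) - ((1/20)*sqrt(1191))*i and contributes nothing to the residue; only the rational part matters.
The factor η**2 - 3*η/10 + 3 splits as (η - a)(η - a') with a = (3/20) - ((1/20)*sqrt(1191))*i, a' = (3/20) + ((1/20)*sqrt(1191))*i. At the order-2 pole a set g(η) = (η - a)^2*(rational part) = [35*η**2/8 - 17*η/9 + 13/18] / (η - a')^2.
Order-2 pole: residue = g'(a); g'((3/20) - ((1/20)*sqrt(1191))*i) = ((244150/12766329)*sqrt(1191))*i, so the residue is ((244150/12766329)*sqrt(1191))*i.
The branch term is analytic at (3/20) + ((1/20)*sqrt(1191))*i and contributes nothing to the residue; only the rational part matters.
The factor η**2 - 3*η/10 + 3 splits as (η - a)(η - a') with a = (3/20) + ((1/20)*sqrt(1191))*i, a' = (3/20) - ((1/20)*sqrt(1191))*i. At the order-2 pole a set g(η) = (η - a)^2*(rational part) = [35*η**2/8 - 17*η/9 + 13/18] / (η - a')^2.
Order-2 pole: residue = g'(a); g'((3/20) + ((1/20)*sqrt(1191))*i) = -((244150/12766329)*sqrt(1191))*i, so the residue is -((244150/12766329)*sqrt(1191))*i.
List the singular points by increasing real part (a conjugate pair: the negative imaginary part first).


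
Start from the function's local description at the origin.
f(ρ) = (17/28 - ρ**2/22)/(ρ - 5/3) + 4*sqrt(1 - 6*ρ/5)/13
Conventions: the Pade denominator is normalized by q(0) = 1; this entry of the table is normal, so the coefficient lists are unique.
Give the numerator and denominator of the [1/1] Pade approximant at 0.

The Pade approximant has numerator coefficients [-103/1820, -133207/349778]; denominator coefficients [1, -26569/67265].

Taylor coefficients needed (expand at 0): a_0 = -103/1820, a_1 = -3669/9100, a_2 = -79707/500500.
Write the denominator as Q(ρ) = 1 + q1*ρ. Requiring Q*f - P = O(ρ^3) with deg P <= 1 kills the coefficients of ρ^2..ρ^2 in Q*f:
  ρ^2: a_2 + q1*a_1 = 0, i.e. -79707/500500 + (-3669/9100)*q1 = 0.
Solving this linear system: q1 = -26569/67265.
The numerator is Q*f truncated at degree 1: P0 = a_0 = -103/1820; P1 = a_1 + q1*a_0 = -133207/349778.


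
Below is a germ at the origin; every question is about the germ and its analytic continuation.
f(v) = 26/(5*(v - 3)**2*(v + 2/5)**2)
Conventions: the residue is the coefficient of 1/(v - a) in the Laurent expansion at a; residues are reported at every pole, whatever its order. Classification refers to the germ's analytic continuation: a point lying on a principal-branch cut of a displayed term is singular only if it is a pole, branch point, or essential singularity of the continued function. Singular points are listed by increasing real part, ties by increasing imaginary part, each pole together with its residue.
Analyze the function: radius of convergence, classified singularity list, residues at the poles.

Denominator factor (v + 2/5)^2: pole of order 2 at -2/5, modulus 2/5.
Denominator factor (v - 3)^2: pole of order 2 at 3, modulus 3.
The radius of convergence is the smallest modulus among the singular points: 2/5.
At the order-2 pole -2/5 set g(v) = (v - (-2/5))^2*f(v) = 26/(5*(v - 3)**2).
Order-2 pole: residue = g'(a); g'(-2/5) = 1300/4913, so the residue is 1300/4913.
At the order-2 pole 3 set g(v) = (v - (3))^2*f(v) = 26/(5*(v + 2/5)**2).
Order-2 pole: residue = g'(a); g'(3) = -1300/4913, so the residue is -1300/4913.
List the singular points by increasing real part (a conjugate pair: the negative imaginary part first).

Radius of convergence at 0: 2/5.
At -2/5: a pole of order 2; residue 1300/4913.
At 3: a pole of order 2; residue -1300/4913.


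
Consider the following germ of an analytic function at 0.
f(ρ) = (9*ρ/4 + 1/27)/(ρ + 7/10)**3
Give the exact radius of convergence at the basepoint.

The radius of convergence is 7/10.

Denominator factor (ρ + 7/10)^3: pole of order 3 at -7/10, modulus 7/10.
The radius of convergence is the smallest modulus among the singular points: 7/10.


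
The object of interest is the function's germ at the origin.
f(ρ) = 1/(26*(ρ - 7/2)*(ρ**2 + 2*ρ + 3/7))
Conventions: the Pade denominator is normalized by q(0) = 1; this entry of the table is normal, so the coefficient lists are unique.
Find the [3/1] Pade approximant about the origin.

The Pade approximant has numerator coefficients [-1/39, 65177/8987810, -82621/13481715, 22491/8987810]; denominator coefficients [1, 59499889/14518770].

Taylor coefficients needed (expand at 0): a_0 = -1/39, a_1 = 92/819, a_2 = -8023/17199, a_3 = 691370/361179, a_4 = -59499889/7584759.
Write the denominator as Q(ρ) = 1 + q1*ρ. Requiring Q*f - P = O(ρ^5) with deg P <= 3 kills the coefficients of ρ^4..ρ^4 in Q*f:
  ρ^4: a_4 + q1*a_3 = 0, i.e. -59499889/7584759 + (691370/361179)*q1 = 0.
Solving this linear system: q1 = 59499889/14518770.
The numerator is Q*f truncated at degree 3: P0 = a_0 = -1/39; P1 = a_1 + q1*a_0 = 65177/8987810; P2 = a_2 + q1*a_1 = -82621/13481715; P3 = a_3 + q1*a_2 = 22491/8987810.


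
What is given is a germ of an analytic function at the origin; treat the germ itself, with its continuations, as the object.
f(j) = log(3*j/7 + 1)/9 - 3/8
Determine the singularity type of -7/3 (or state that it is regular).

The term (1/9)*log(1 - j/(-7/3)) has argument 1 - -7/3/(-7/3) = 0 at -7/3: a logarithmic (infinitely-sheeted) branch point; the remaining terms are analytic or single-valued there.

The point is a logarithmic branch point.


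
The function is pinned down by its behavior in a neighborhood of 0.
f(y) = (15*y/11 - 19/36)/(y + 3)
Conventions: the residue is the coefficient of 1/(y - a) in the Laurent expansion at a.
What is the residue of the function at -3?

At the order-1 pole -3 set g(y) = (y - (-3))*f(y) = 15*y/11 - 19/36.
Simple pole: residue = g(a) at a = -3, which is -1829/396.

The residue is -1829/396.


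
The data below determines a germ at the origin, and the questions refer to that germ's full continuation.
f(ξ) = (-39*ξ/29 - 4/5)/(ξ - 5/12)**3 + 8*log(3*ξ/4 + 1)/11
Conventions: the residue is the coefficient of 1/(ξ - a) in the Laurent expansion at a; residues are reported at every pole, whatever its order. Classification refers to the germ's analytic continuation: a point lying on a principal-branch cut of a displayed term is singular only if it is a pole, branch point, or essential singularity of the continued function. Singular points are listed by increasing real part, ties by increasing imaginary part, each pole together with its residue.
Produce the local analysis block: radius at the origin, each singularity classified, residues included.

Denominator factor (ξ - 5/12)^3: pole of order 3 at 5/12, modulus 5/12.
Branch term (8/11)*log(1 - ξ/(-4/3)): its argument vanishes at ξ = -4/3, a logarithmic branch point, modulus 4/3.
The radius of convergence is the smallest modulus among the singular points: 5/12.
The branch term is analytic at 5/12 and contributes nothing to the residue; only the rational part matters.
At the order-3 pole 5/12 set g(ξ) = (ξ - (5/12))^3*(rational part) = -39*ξ/29 - 4/5.
Order-3 pole: residue = g''(a)/2; g''(5/12) = 0, so the residue is 0.
List the singular points by increasing real part (a conjugate pair: the negative imaginary part first).

Radius of convergence at 0: 5/12.
At -4/3: a logarithmic branch point.
At 5/12: a pole of order 3; residue 0.


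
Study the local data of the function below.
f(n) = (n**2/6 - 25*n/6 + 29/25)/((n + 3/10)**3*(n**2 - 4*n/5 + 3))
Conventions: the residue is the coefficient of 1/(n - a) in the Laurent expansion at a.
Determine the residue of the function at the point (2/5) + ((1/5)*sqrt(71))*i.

The factor n**2 - 4*n/5 + 3 splits as (n - a)(n - a') with a = (2/5) + ((1/5)*sqrt(71))*i, a' = (2/5) - ((1/5)*sqrt(71))*i. At the order-1 pole a set g(n) = (n - a)*f(n) = [(n**2/6 - 25*n/6 + 29/25)/(n + 3/10)**3] / (n - a').
Simple pole: residue = g(a) at a = (2/5) + ((1/5)*sqrt(71))*i, which is (10682650/36926037) - ((52628950/2621748627)*sqrt(71))*i.

The residue is (10682650/36926037) - ((52628950/2621748627)*sqrt(71))*i.


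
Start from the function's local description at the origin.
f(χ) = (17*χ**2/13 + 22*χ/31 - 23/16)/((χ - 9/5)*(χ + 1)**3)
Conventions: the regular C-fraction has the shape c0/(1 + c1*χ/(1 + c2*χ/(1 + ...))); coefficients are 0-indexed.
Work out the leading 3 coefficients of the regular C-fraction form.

The regular C-fraction coefficients are [115/144, 18854/6417, -109844806/87378863].

Taylor coefficients (expand at 0): a_0 = 115/144, a_1 = -47135/20088, a_2 = 2317625/587574.
c0 = a_0 = 115/144. Peel one level at a time: if S = 1 + c*χ/S' with S'(0) = 1, then c is the χ-coefficient of S and S' = c*χ/(S - 1).
S_1 = c0/f = 1 + (18854/6417)*χ + (219689612/59479173)*χ^2 + ...; c1 = 18854/6417.
S_2 = c1*χ/(S_1 - 1) = 1 + (-109844806/87378863)*χ + ...; c2 = -109844806/87378863.


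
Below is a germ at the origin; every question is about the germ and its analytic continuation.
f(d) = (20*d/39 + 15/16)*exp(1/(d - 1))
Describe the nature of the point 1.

The point is an essential singularity.

The exponent 1/(d - (1)) has a pole at 1, so exp(1/(d - (1))) takes every nonzero value near it: an essential singularity (not a pole of any order).


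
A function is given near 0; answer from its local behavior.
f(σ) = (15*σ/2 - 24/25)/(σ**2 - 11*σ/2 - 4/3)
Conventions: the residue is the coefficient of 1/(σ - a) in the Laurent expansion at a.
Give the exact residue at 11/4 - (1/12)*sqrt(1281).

The residue is 15/4 - (3933/42700)*sqrt(1281).

The factor σ**2 - 11*σ/2 - 4/3 splits as (σ - a)(σ - a') with a = 11/4 - (1/12)*sqrt(1281), a' = 11/4 + (1/12)*sqrt(1281). At the order-1 pole a set g(σ) = (σ - a)*f(σ) = [15*σ/2 - 24/25] / (σ - a').
Simple pole: residue = g(a) at a = 11/4 - (1/12)*sqrt(1281), which is 15/4 - (3933/42700)*sqrt(1281).


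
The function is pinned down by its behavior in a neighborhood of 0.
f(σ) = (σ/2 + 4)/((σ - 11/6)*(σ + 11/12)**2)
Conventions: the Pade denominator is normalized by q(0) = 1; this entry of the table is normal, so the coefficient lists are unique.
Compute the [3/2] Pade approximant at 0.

Taylor coefficients needed (expand at 0): a_0 = -3456/1331, a_1 = 57456/14641, a_2 = -1034208/161051, a_3 = 15629760/1771561, a_4 = -231693696/19487171, a_5 = 3276930816/214358881.
Write the denominator as Q(σ) = 1 + q1*σ + q2*σ^2. Requiring Q*f - P = O(σ^6) with deg P <= 3 kills the coefficients of σ^4..σ^5 in Q*f:
  σ^4: a_4 + q1*a_3 + q2*a_2 = 0, i.e. -231693696/19487171 + (15629760/1771561)*q1 + (-1034208/161051)*q2 = 0.
  σ^5: a_5 + q1*a_4 + q2*a_3 = 0, i.e. 3276930816/214358881 + (-231693696/19487171)*q1 + (15629760/1771561)*q2 = 0.
Solving this linear system: q1 = 80034/17699, q2 = 849072/194689.
The numerator is Q*f truncated at degree 3: P0 = a_0 = -3456/1331; P1 = a_1 + q1*a_0 = -184150800/23557369; P2 = a_2 + q1*a_1 + q2*a_0 = 0; P3 = a_3 + q1*a_2 + q2*a_1 = -8839238400/2850441649.

The Pade approximant has numerator coefficients [-3456/1331, -184150800/23557369, 0, -8839238400/2850441649]; denominator coefficients [1, 80034/17699, 849072/194689].


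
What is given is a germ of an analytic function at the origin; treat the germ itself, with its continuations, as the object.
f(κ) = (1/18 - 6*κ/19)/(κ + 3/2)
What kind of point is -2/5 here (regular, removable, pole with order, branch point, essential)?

The point is a regular point.

Denominator factors: κ + 3/2 = 11/10 at κ = -2/5 — none vanishes.
So the germ continues analytically to -2/5.


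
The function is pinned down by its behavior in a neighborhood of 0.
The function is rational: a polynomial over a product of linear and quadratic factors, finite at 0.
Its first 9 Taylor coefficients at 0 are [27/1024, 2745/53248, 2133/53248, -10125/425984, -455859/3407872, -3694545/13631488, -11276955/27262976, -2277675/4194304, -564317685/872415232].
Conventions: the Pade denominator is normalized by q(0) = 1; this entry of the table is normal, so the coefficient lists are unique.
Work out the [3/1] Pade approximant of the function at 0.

The Pade approximant has numerator coefficients [27/1024, -1289139/13312000, -2663111/10649600, -1658739/6656000]; denominator coefficients [1, -50651/9000].

Taylor coefficients needed (read off): a_0 = 27/1024, a_1 = 2745/53248, a_2 = 2133/53248, a_3 = -10125/425984, a_4 = -455859/3407872.
Write the denominator as Q(γ) = 1 + q1*γ. Requiring Q*f - P = O(γ^5) with deg P <= 3 kills the coefficients of γ^4..γ^4 in Q*f:
  γ^4: a_4 + q1*a_3 = 0, i.e. -455859/3407872 + (-10125/425984)*q1 = 0.
Solving this linear system: q1 = -50651/9000.
The numerator is Q*f truncated at degree 3: P0 = a_0 = 27/1024; P1 = a_1 + q1*a_0 = -1289139/13312000; P2 = a_2 + q1*a_1 = -2663111/10649600; P3 = a_3 + q1*a_2 = -1658739/6656000.


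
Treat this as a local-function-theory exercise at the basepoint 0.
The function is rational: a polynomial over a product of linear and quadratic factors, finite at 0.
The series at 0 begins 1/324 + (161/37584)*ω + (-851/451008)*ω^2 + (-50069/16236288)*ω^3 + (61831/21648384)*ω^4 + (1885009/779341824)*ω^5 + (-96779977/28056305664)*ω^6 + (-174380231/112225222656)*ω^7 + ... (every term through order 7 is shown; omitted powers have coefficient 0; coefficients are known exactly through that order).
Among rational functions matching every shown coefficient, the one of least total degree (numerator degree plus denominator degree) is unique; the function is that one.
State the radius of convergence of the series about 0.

The radius of convergence is 1.

No rational of total degree below 6 reproduces all 8 coefficients; solving the [1/5] Pade equations on them gives f(ω) = (-22*ω/29 - 2/3)/((ω - 6)**3*(ω**2 + ω/4 + 1)), whose expansion matches every shown term.
Denominator factor (ω - 6)^3: pole of order 3 at 6, modulus 6.
Denominator factor (ω**2 + ω/4 + 1): discriminant -63/16, complex-conjugate roots (-1/8) + ((3/8)*sqrt(7))*i and (-1/8) - ((3/8)*sqrt(7))*i; poles of order 1, moduli 1 and 1.
The radius of convergence is the smallest modulus among the singular points: 1.


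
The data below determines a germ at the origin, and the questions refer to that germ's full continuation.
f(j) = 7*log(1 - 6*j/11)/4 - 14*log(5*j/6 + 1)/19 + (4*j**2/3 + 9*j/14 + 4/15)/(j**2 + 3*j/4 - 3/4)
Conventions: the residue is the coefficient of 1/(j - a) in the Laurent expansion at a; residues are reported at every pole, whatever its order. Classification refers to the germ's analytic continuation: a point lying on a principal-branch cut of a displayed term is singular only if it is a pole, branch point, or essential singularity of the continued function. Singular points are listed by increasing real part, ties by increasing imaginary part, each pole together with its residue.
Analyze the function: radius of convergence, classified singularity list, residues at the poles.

Denominator factor (j**2 + 3*j/4 - 3/4): discriminant 57/16, real irrational roots -3/8 + (1/8)*sqrt(57) and -3/8 - (1/8)*sqrt(57); poles of order 1, moduli -3/8 + (1/8)*sqrt(57) and 3/8 + (1/8)*sqrt(57).
Branch term (-14/19)*log(1 - j/(-6/5)): its argument vanishes at j = -6/5, a logarithmic branch point, modulus 6/5.
Branch term (7/4)*log(1 - j/(11/6)): its argument vanishes at j = 11/6, a logarithmic branch point, modulus 11/6.
The radius of convergence is the smallest modulus among the singular points: -3/8 + (1/8)*sqrt(57).
The branch terms are analytic at -3/8 - (1/8)*sqrt(57) and contribute nothing to the residue; only the rational part matters.
The factor j**2 + 3*j/4 - 3/4 splits as (j - a)(j - a') with a = -3/8 - (1/8)*sqrt(57), a' = -3/8 + (1/8)*sqrt(57). At the order-1 pole a set g(j) = (j - a)*(rational part) = [4*j**2/3 + 9*j/14 + 4/15] / (j - a').
Simple pole: residue = g(a) at a = -3/8 - (1/8)*sqrt(57), which is -5/28 - (2353/23940)*sqrt(57).
The branch terms are analytic at -3/8 + (1/8)*sqrt(57) and contribute nothing to the residue; only the rational part matters.
The factor j**2 + 3*j/4 - 3/4 splits as (j - a)(j - a') with a = -3/8 + (1/8)*sqrt(57), a' = -3/8 - (1/8)*sqrt(57). At the order-1 pole a set g(j) = (j - a)*(rational part) = [4*j**2/3 + 9*j/14 + 4/15] / (j - a').
Simple pole: residue = g(a) at a = -3/8 + (1/8)*sqrt(57), which is -5/28 + (2353/23940)*sqrt(57).
List the singular points by increasing real part (a conjugate pair: the negative imaginary part first).

Radius of convergence at 0: -3/8 + (1/8)*sqrt(57).
At -3/8 - (1/8)*sqrt(57): a pole of order 1; residue -5/28 - (2353/23940)*sqrt(57).
At -6/5: a logarithmic branch point.
At -3/8 + (1/8)*sqrt(57): a pole of order 1; residue -5/28 + (2353/23940)*sqrt(57).
At 11/6: a logarithmic branch point.


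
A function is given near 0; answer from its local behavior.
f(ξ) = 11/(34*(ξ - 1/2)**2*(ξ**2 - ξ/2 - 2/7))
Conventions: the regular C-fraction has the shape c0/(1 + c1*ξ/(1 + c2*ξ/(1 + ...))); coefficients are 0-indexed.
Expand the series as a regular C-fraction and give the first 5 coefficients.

Taylor coefficients (expand at 0): a_0 = -77/17, a_1 = -693/68, a_2 = -14245/272, a_3 = -96789/1088, a_4 = -1697157/4352.
c0 = a_0 = -77/17. Peel one level at a time: if S = 1 + c*ξ/S' with S'(0) = 1, then c is the ξ-coefficient of S and S' = c*ξ/(S - 1).
S_1 = c0/f = 1 + (-9/4)*ξ + (-13/2)*ξ^2 + ...; c1 = -9/4.
S_2 = c1*ξ/(S_1 - 1) = 1 + (-26/9)*ξ + (1432/81)*ξ^2 + ...; c2 = -26/9.
S_3 = c2*ξ/(S_2 - 1) = 1 + (716/117)*ξ + (1400/169)*ξ^2 + ...; c3 = 716/117.
S_4 = c3*ξ/(S_3 - 1) = 1 + (-3150/2327)*ξ + ...; c4 = -3150/2327.

The regular C-fraction coefficients are [-77/17, -9/4, -26/9, 716/117, -3150/2327].


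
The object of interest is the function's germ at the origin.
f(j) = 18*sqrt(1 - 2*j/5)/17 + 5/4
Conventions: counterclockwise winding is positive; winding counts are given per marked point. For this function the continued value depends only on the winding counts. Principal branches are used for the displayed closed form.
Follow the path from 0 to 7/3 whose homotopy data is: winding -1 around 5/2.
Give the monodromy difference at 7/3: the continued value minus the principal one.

The rational part is single-valued and drops out of the difference; each branch term changes only by its own monodromy.
(18/17)*sqrt(1 - j/(5/2)): winding -1 is odd, the square root flips sign, contributing -2*(18/17)*sqrt(1 - (7/3)/(5/2)) = -2*(18/17)*sqrt(1/15) = -(12/85)*sqrt(15).
Summing the contributions at j = 7/3 gives -(12/85)*sqrt(15).

Continued minus principal equals -(12/85)*sqrt(15).


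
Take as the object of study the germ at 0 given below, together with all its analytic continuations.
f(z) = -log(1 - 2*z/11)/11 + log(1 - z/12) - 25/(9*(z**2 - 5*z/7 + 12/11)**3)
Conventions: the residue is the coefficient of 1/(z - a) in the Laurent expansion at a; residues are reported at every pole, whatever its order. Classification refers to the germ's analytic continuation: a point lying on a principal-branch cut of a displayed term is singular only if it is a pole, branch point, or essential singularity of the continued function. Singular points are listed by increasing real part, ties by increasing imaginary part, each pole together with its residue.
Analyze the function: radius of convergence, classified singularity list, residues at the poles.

Radius of convergence at 0: (2/11)*sqrt(33).
At (5/14) - ((1/154)*sqrt(22847))*i: a pole of order 3; residue -((101682350/26880091599)*sqrt(22847))*i.
At (5/14) + ((1/154)*sqrt(22847))*i: a pole of order 3; residue ((101682350/26880091599)*sqrt(22847))*i.
At 11/2: a logarithmic branch point.
At 12: a logarithmic branch point.

Denominator factor (z**2 - 5*z/7 + 12/11)^3: discriminant -2077/539, complex-conjugate roots (5/14) + ((1/154)*sqrt(22847))*i and (5/14) - ((1/154)*sqrt(22847))*i; poles of order 3, moduli (2/11)*sqrt(33) and (2/11)*sqrt(33).
Branch term (-1/11)*log(1 - z/(11/2)): its argument vanishes at z = 11/2, a logarithmic branch point, modulus 11/2.
Branch term (1)*log(1 - z/(12)): its argument vanishes at z = 12, a logarithmic branch point, modulus 12.
The radius of convergence is the smallest modulus among the singular points: (2/11)*sqrt(33).
The branch terms are analytic at (5/14) - ((1/154)*sqrt(22847))*i and contribute nothing to the residue; only the rational part matters.
The factor z**2 - 5*z/7 + 12/11 splits as (z - a)(z - a') with a = (5/14) - ((1/154)*sqrt(22847))*i, a' = (5/14) + ((1/154)*sqrt(22847))*i. At the order-3 pole a set g(z) = (z - a)^3*(rational part) = [-25/9] / (z - a')^3.
Order-3 pole: residue = g''(a)/2; g''((5/14) - ((1/154)*sqrt(22847))*i) = -((203364700/26880091599)*sqrt(22847))*i, so the residue is -((101682350/26880091599)*sqrt(22847))*i.
The branch terms are analytic at (5/14) + ((1/154)*sqrt(22847))*i and contribute nothing to the residue; only the rational part matters.
The factor z**2 - 5*z/7 + 12/11 splits as (z - a)(z - a') with a = (5/14) + ((1/154)*sqrt(22847))*i, a' = (5/14) - ((1/154)*sqrt(22847))*i. At the order-3 pole a set g(z) = (z - a)^3*(rational part) = [-25/9] / (z - a')^3.
Order-3 pole: residue = g''(a)/2; g''((5/14) + ((1/154)*sqrt(22847))*i) = ((203364700/26880091599)*sqrt(22847))*i, so the residue is ((101682350/26880091599)*sqrt(22847))*i.
List the singular points by increasing real part (a conjugate pair: the negative imaginary part first).


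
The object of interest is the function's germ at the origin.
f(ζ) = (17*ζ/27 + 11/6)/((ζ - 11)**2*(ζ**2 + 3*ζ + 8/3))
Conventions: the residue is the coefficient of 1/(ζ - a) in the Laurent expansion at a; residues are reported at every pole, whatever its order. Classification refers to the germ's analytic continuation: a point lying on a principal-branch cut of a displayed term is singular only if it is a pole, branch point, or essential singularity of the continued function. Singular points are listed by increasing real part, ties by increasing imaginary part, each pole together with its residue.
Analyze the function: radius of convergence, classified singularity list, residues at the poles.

Radius of convergence at 0: (2/3)*sqrt(6).
At (-3/2) - ((1/6)*sqrt(15))*i: a pole of order 1; residue (3899/1590480) + ((8551/7952400)*sqrt(15))*i.
At (-3/2) + ((1/6)*sqrt(15))*i: a pole of order 1; residue (3899/1590480) - ((8551/7952400)*sqrt(15))*i.
At 11: a pole of order 2; residue -3899/795240.

Denominator factor (ζ - 11)^2: pole of order 2 at 11, modulus 11.
Denominator factor (ζ**2 + 3*ζ + 8/3): discriminant -5/3, complex-conjugate roots (-3/2) + ((1/6)*sqrt(15))*i and (-3/2) - ((1/6)*sqrt(15))*i; poles of order 1, moduli (2/3)*sqrt(6) and (2/3)*sqrt(6).
The radius of convergence is the smallest modulus among the singular points: (2/3)*sqrt(6).
The factor ζ**2 + 3*ζ + 8/3 splits as (ζ - a)(ζ - a') with a = (-3/2) - ((1/6)*sqrt(15))*i, a' = (-3/2) + ((1/6)*sqrt(15))*i. At the order-1 pole a set g(ζ) = (ζ - a)*f(ζ) = [(17*ζ/27 + 11/6)/(ζ - 11)**2] / (ζ - a').
Simple pole: residue = g(a) at a = (-3/2) - ((1/6)*sqrt(15))*i, which is (3899/1590480) + ((8551/7952400)*sqrt(15))*i.
The factor ζ**2 + 3*ζ + 8/3 splits as (ζ - a)(ζ - a') with a = (-3/2) + ((1/6)*sqrt(15))*i, a' = (-3/2) - ((1/6)*sqrt(15))*i. At the order-1 pole a set g(ζ) = (ζ - a)*f(ζ) = [(17*ζ/27 + 11/6)/(ζ - 11)**2] / (ζ - a').
Simple pole: residue = g(a) at a = (-3/2) + ((1/6)*sqrt(15))*i, which is (3899/1590480) - ((8551/7952400)*sqrt(15))*i.
At the order-2 pole 11 set g(ζ) = (ζ - (11))^2*f(ζ) = (17*ζ/27 + 11/6)/(ζ**2 + 3*ζ + 8/3).
Order-2 pole: residue = g'(a); g'(11) = -3899/795240, so the residue is -3899/795240.
List the singular points by increasing real part (a conjugate pair: the negative imaginary part first).


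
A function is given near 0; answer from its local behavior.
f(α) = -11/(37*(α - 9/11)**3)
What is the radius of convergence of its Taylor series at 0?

Denominator factor (α - 9/11)^3: pole of order 3 at 9/11, modulus 9/11.
The radius of convergence is the smallest modulus among the singular points: 9/11.

The radius of convergence is 9/11.


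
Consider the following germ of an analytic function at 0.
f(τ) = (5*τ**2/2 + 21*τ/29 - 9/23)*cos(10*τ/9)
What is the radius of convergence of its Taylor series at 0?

The radius of convergence is infinite.

The factor cos(10*τ/9) is entire and contributes no finite singular point.
The polynomial part has no poles.
No finite singular points: the Taylor series at 0 converges everywhere.


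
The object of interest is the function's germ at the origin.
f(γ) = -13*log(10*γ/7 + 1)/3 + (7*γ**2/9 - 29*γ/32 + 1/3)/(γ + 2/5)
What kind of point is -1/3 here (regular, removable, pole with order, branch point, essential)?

The point is a regular point.

Denominator factors: γ + 2/5 = 1/15 at γ = -1/3 — none vanishes.
Branch term log(1 - γ/(-7/10)): argument at -1/3 is 11/21, nonzero, so -1/3 is not its branch point (a point on a principal cut is still regular for the continued germ).
So the germ continues analytically to -1/3.


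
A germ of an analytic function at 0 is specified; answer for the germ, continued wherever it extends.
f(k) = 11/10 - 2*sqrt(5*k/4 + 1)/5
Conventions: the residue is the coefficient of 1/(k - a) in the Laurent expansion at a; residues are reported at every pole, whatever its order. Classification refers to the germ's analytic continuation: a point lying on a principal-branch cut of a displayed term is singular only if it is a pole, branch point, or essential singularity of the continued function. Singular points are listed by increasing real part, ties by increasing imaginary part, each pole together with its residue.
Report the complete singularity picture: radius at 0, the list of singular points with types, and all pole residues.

Branch term (-2/5)*sqrt(1 - k/(-4/5)): its argument vanishes at k = -4/5, a square-root branch point, modulus 4/5.
The radius of convergence is the smallest modulus among the singular points: 4/5.

Radius of convergence at 0: 4/5.
At -4/5: an algebraic (square-root) branch point.


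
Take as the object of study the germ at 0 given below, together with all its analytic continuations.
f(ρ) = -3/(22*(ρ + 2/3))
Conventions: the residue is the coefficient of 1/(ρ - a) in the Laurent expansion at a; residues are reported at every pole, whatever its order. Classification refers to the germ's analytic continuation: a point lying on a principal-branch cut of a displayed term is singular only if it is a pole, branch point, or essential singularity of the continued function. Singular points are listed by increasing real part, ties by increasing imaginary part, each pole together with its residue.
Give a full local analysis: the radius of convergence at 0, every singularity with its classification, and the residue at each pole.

Radius of convergence at 0: 2/3.
At -2/3: a pole of order 1; residue -3/22.

Denominator factor (ρ + 2/3): pole of order 1 at -2/3, modulus 2/3.
The radius of convergence is the smallest modulus among the singular points: 2/3.
At the order-1 pole -2/3 set g(ρ) = (ρ - (-2/3))*f(ρ) = -3/22.
Simple pole: residue = g(a) at a = -2/3, which is -3/22.
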